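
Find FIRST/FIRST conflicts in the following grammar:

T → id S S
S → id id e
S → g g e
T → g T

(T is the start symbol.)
Productions for T:
  T → id S S: FIRST = { 'id' }
  T → g T: FIRST = { 'g' }
Productions for S:
  S → id id e: FIRST = { 'id' }
  S → g g e: FIRST = { 'g' }

All alternatives of each non-terminal have pairwise disjoint FIRST sets.

Answer: No FIRST/FIRST conflicts.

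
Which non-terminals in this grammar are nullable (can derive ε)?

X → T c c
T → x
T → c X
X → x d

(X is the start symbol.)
A non-terminal is nullable if it can derive ε (the empty string): either it has an ε-production, or it has a production whose right-hand side consists entirely of nullable non-terminals.

There are no ε-productions, so no non-terminal can derive ε.
No non-terminals are nullable.

Answer: None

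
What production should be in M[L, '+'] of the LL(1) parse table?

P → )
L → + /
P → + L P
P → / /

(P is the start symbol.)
L → + /

To find M[L, '+'], we find productions for L where '+' is in the predict set (PREDICT(N → α) = (FIRST(α) \ {ε}) ∪ (FOLLOW(N) if α ⇒* ε)).

L → + /: PREDICT = { '+' }
  '+' is in predict set, so this production goes in M[L, '+']

M[L, '+'] = L → + /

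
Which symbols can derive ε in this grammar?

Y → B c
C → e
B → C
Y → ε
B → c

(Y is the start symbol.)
A non-terminal is nullable if it can derive ε (the empty string): either it has an ε-production, or it has a production whose right-hand side consists entirely of nullable non-terminals.

ε-productions: Y → ε
So Y is immediately nullable.
No further non-terminal can be added: every production for the remaining non-terminals contains a terminal or a non-nullable non-terminal.
Nullable = { 'Y' }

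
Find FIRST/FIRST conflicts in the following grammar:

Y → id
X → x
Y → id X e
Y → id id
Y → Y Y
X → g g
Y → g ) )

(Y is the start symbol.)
Yes. Y → id / Y → id X e on { 'id' }; Y → id / Y → id id on { 'id' }; Y → id / Y → Y Y on { 'id' }; Y → id X e / Y → id id on { 'id' }; Y → id X e / Y → Y Y on { 'id' }; Y → id id / Y → Y Y on { 'id' }; Y → Y Y / Y → g ')' ')' on { 'g' }

FIRST sets of the non-terminals at (or reachable through a nullable prefix from) the front of some alternative:
  FIRST(Y) = { 'g', 'id' }

Productions for Y:
  Y → id: FIRST = { 'id' }
  Y → id X e: FIRST = { 'id' }
  Y → id id: FIRST = { 'id' }
  Y → Y Y: FIRST = { 'g', 'id' }
  Y → g ) ): FIRST = { 'g' }
Productions for X:
  X → x: FIRST = { 'x' }
  X → g g: FIRST = { 'g' }

Conflict for Y: Y → id and Y → id X e
  Overlap: { 'id' }
Conflict for Y: Y → id and Y → id id
  Overlap: { 'id' }
Conflict for Y: Y → id and Y → Y Y
  Overlap: { 'id' }
Conflict for Y: Y → id X e and Y → id id
  Overlap: { 'id' }
Conflict for Y: Y → id X e and Y → Y Y
  Overlap: { 'id' }
Conflict for Y: Y → id id and Y → Y Y
  Overlap: { 'id' }
Conflict for Y: Y → Y Y and Y → g ) )
  Overlap: { 'g' }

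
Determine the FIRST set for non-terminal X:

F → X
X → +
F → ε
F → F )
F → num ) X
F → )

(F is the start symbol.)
{ '+' }

From X → +:
  - '+' is a terminal: add '+' and stop

Collecting: FIRST(X) = { '+' }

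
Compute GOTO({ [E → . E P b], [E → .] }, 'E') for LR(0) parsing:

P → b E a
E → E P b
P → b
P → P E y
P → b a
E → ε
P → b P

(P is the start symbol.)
GOTO(I, 'E') = CLOSURE({ [A → αX.β] : [A → α.Xβ] ∈ I, X = 'E' })

Items with dot before 'E', with the dot advanced:
  [E → . E P b] → [E → E . P b]
Closure of the advanced items:
  [E → E . P b] has the dot before P: add [P → . b E a], [P → . b], [P → . P E y], [P → . b a], [P → . b P]

GOTO = { [E → E . P b], [P → . P E y], [P → . b E a], [P → . b P], [P → . b a], [P → . b] }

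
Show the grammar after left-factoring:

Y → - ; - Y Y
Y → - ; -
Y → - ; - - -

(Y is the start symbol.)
Left-factoring transforms A → αβ₁ | αβ₂ into A → αA' and A' → β₁ | β₂
(α is the longest common prefix among the alternatives). Repeat until
no nonterminal has two alternatives with a common prefix.

Round 1: Y has alternatives sharing prefix '- ; -'. Introduce Y': Y → - ; - Y'
  Add: Y' → Y Y
  Add: Y' → ε
  Add: Y' → - -

No remaining common prefixes — done.

Resulting grammar:
Y → - ; - Y'
Y' → Y Y
Y' → ε
Y' → - -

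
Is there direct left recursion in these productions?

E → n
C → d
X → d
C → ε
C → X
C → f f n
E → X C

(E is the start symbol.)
No direct left recursion

Direct left recursion occurs when N → N α for some non-terminal N (the right-hand side begins with the left-hand side itself).

E → n: starts with n
C → d: starts with d
X → d: starts with d
C → ε: starts with ε
C → X: starts with X
C → f f n: starts with f
E → X C: starts with X

No direct left recursion found.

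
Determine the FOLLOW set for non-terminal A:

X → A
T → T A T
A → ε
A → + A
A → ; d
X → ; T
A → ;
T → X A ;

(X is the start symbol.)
To compute FOLLOW(A), find every occurrence of A on a right-hand side N → α A β: add FIRST(β) \ {ε}, and if β is empty or nullable also add FOLLOW(N). Iterate to a fixed point.

In X → A: A is at the end, add FOLLOW(X)
In T → T A T: A is followed by T, add FIRST(T) \ {ε} = { '+', ';' }
In A → + A: A is at the end; this adds FOLLOW(A) to itself — nothing new
In T → X A ;: A is followed by ';', add FIRST(';') \ {ε} = { ';' }

The FOLLOW sets referred to above (computed the same way, to a fixed point):
  FOLLOW(X) = { $, '+', ';' }

Taking the union: FOLLOW(A) = { $, '+', ';' }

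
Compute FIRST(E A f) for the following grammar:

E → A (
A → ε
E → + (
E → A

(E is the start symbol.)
FIRST sets of the non-terminals involved (from the grammar, by fixed-point iteration):
  FIRST(E) = { '(', '+', ε }
  FIRST(A) = { ε }

To compute FIRST(E A f), process the symbols left to right:
Symbol E is a non-terminal. Add FIRST(E) \ {ε} = { '(', '+' }
E is nullable (ε ∈ FIRST(E)), continue to the next symbol.
Symbol A is a non-terminal. Add FIRST(A) \ {ε} = { }
A is nullable (ε ∈ FIRST(A)), continue to the next symbol.
Symbol f is a terminal. Add 'f' and stop.
FIRST(E A f) = { '(', '+', 'f' }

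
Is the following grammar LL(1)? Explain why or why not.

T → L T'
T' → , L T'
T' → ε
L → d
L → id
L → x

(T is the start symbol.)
Yes, the grammar is LL(1).

A grammar is LL(1) if for each non-terminal N with multiple productions, the predict sets of those productions are pairwise disjoint, where PREDICT(N → α) = (FIRST(α) \ {ε}) ∪ (FOLLOW(N) if α ⇒* ε).

Relevant sets:
  FOLLOW(T') = { $ }

For T':
  PREDICT(T' → ',' L T') = { ',' }
  PREDICT(T' → ε) = { $ }
For L:
  PREDICT(L → d) = { 'd' }
  PREDICT(L → id) = { 'id' }
  PREDICT(L → x) = { 'x' }
T has a single production, so nothing to check there.

All predict sets are disjoint. The grammar IS LL(1).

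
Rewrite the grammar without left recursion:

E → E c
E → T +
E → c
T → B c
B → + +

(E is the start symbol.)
E → T + E'
E → c E'
E' → c E'
E' → ε
T → B c
B → + +

E is directly left-recursive. The standard transformation for
  A → A α₁ | ... | A α_m | β₁ | ... | β_n
is
  A  → β₁ A' | ... | β_n A'
  A' → α₁ A' | ... | α_m A' | ε

E → T + becomes E → T + E'
E → c becomes E → c E'
E → E c becomes E' → c E'
Add E' → ε

Productions for other non-terminals are unchanged:
  T → B c
  B → + +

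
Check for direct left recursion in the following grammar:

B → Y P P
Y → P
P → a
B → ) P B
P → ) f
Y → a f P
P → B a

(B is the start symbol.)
B → Y P P: starts with Y
Y → P: starts with P
P → a: starts with a
B → ) P B: starts with ')'
P → ) f: starts with ')'
Y → a f P: starts with a
P → B a: starts with B

No direct left recursion found.

Answer: No direct left recursion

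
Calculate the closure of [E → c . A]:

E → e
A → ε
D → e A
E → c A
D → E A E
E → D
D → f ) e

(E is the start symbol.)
{ [A → .], [E → c . A] }

To compute CLOSURE, for each item [A → α.Bβ] where B is a non-terminal, add [B → .γ] for all productions B → γ; repeat for the newly added items until nothing changes.

Start with: [E → c . A]
  [E → c . A] has the dot before A: add [A → .]
No further items can be added.

CLOSURE = { [A → .], [E → c . A] }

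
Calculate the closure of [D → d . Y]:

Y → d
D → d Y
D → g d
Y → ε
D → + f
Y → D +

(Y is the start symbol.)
{ [D → . + f], [D → . d Y], [D → . g d], [D → d . Y], [Y → . D +], [Y → . d], [Y → .] }

To compute CLOSURE, for each item [A → α.Bβ] where B is a non-terminal, add [B → .γ] for all productions B → γ; repeat for the newly added items until nothing changes.

Start with: [D → d . Y]
  [D → d . Y] has the dot before Y: add [Y → . d], [Y → .], [Y → . D +]
  [Y → . D +] has the dot before D: add [D → . d Y], [D → . g d], [D → . + f]
No further items can be added.

CLOSURE = { [D → . + f], [D → . d Y], [D → . g d], [D → d . Y], [Y → . D +], [Y → . d], [Y → .] }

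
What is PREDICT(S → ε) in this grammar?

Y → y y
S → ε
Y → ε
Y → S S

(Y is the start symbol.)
{ $ }

PREDICT(S → ε) = (FIRST(RHS) \ {ε}) ∪ (FOLLOW(S) if ε ∈ FIRST(RHS), i.e. RHS ⇒* ε)
The right-hand side is ε (FIRST(ε) = { ε }), so the predict set is FOLLOW(S) = { $ }
PREDICT(S → ε) = { $ }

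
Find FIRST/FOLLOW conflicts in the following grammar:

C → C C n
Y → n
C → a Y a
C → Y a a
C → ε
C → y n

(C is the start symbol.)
Yes. C → C C n with FOLLOW(C) on { 'a', 'n', 'y' }; C → a Y a with FOLLOW(C) on { 'a' }; C → Y a a with FOLLOW(C) on { 'n' }; C → y n with FOLLOW(C) on { 'y' }

Nullable non-terminals: C.
FIRST sets used below: FIRST(C) = { 'a', 'n', 'y', ε }, FIRST(Y) = { 'n' }

C: nullable alternative(s) C → ε; FOLLOW(C) = { $, 'a', 'n', 'y' }
  C → C C n: FIRST \ {ε} = { 'a', 'n', 'y' } — overlaps FOLLOW(C) on { 'a', 'n', 'y' }: CONFLICT
  C → a Y a: FIRST \ {ε} = { 'a' } — overlaps FOLLOW(C) on { 'a' }: CONFLICT
  C → Y a a: FIRST \ {ε} = { 'n' } — overlaps FOLLOW(C) on { 'n' }: CONFLICT
  C → ε: FIRST \ {ε} = { } — this is the only nullable alternative, skip
  C → y n: FIRST \ {ε} = { 'y' } — overlaps FOLLOW(C) on { 'y' }: CONFLICT

Y has no nullable alternative, so no FIRST/FOLLOW check is needed there.

So the grammar has 4 FIRST/FOLLOW conflicts (marked CONFLICT above).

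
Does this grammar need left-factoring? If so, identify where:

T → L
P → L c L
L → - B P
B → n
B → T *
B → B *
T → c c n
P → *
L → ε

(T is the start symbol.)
No, left-factoring is not needed

Left-factoring is needed when two productions for the same non-terminal
share a common prefix on the right-hand side.

Productions for T:
  T → L
  T → c c n
Productions for P:
  P → L c L
  P → *
Productions for L:
  L → - B P
  L → ε
Productions for B:
  B → n
  B → T *
  B → B *

No common prefixes found.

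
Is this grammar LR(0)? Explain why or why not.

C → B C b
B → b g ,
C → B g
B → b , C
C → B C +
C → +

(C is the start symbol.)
Yes, the grammar is LR(0)

A grammar is LR(0) if no state in the canonical LR(0) collection has:
  - both a shift item (dot before a terminal) and a complete item (shift-reduce conflict), or
  - two or more complete items (reduce-reduce conflict; the accept item [C' → C .] counts as a complete item here).

Augment with C' → C and build the canonical LR(0) collection (I0 = CLOSURE({[C' → . C]}), then GOTO on every symbol after a dot until no new states appear). It has 13 states:
  I0: { [B → . b , C], [B → . b g ,], [C → . +], [C → . B C +], [C → . B C b], [C → . B g], [C' → . C] }  — shift
  I1: { [C → + .] }  — reduce
  I2: { [B → . b , C], [B → . b g ,], [C → . +], [C → . B C +], [C → . B C b], [C → . B g], [C → B . C +], [C → B . C b], [C → B . g] }  — shift
  I3: { [C' → C .] }  — accept
  I4: { [B → b . , C], [B → b . g ,] }  — shift
  I5: { [B → . b , C], [B → . b g ,], [B → b , . C], [C → . +], [C → . B C +], [C → . B C b], [C → . B g] }  — shift
  I6: { [B → b g . ,] }  — shift
  I7: { [B → b g , .] }  — reduce
  I8: { [B → b , C .] }  — reduce
  I9: { [C → B C . +], [C → B C . b] }  — shift
  I10: { [C → B g .] }  — reduce
  I11: { [C → B C + .] }  — reduce
  I12: { [C → B C b .] }  — reduce

Every state is either a pure shift/goto state or contains exactly one complete item and nothing to shift — no conflicts. The grammar is LR(0).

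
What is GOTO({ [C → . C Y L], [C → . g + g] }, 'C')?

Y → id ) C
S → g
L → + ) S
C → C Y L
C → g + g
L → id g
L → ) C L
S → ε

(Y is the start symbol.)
GOTO(I, 'C') = CLOSURE({ [A → αX.β] : [A → α.Xβ] ∈ I, X = 'C' })

Items with dot before 'C', with the dot advanced:
  [C → . C Y L] → [C → C . Y L]
Closure of the advanced items:
  [C → C . Y L] has the dot before Y: add [Y → . id ) C]

GOTO = { [C → C . Y L], [Y → . id ) C] }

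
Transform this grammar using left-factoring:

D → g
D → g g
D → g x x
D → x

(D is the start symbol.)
D → g D'
D' → ε
D' → g
D' → x x
D → x

Left-factoring transforms A → αβ₁ | αβ₂ into A → αA' and A' → β₁ | β₂
(α is the longest common prefix among the alternatives). Repeat until
no nonterminal has two alternatives with a common prefix.

Round 1: D has alternatives sharing prefix 'g'. Introduce D': D → g D'
  Add: D' → ε
  Add: D' → g
  Add: D' → x x

No remaining common prefixes — done.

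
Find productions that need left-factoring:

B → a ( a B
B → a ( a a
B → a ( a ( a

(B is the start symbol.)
Left-factoring is needed when two productions for the same non-terminal
share a common prefix on the right-hand side.

Productions for B:
  B → a ( a B
  B → a ( a a
  B → a ( a ( a

Found common prefix 'a ( a' in productions for B

Answer: Yes, B has productions with common prefix 'a ( a'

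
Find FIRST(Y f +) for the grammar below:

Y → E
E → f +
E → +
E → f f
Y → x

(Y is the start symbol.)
FIRST sets of the non-terminals involved (from the grammar, by fixed-point iteration):
  FIRST(Y) = { '+', 'f', 'x' }

To compute FIRST(Y f +), process the symbols left to right:
Symbol Y is a non-terminal. Add FIRST(Y) \ {ε} = { '+', 'f', 'x' }
Y is not nullable (ε ∉ FIRST(Y)), so stop here.
FIRST(Y f +) = { '+', 'f', 'x' }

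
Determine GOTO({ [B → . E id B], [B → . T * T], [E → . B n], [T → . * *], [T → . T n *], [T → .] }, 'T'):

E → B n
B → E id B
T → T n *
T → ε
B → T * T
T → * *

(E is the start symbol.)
GOTO(I, 'T') = CLOSURE({ [A → αX.β] : [A → α.Xβ] ∈ I, X = 'T' })

Items with dot before 'T', with the dot advanced:
  [B → . T * T] → [B → T . * T]
  [T → . T n *] → [T → T . n *]
Closure adds nothing (no advanced item has the dot before a non-terminal).

GOTO = { [B → T . * T], [T → T . n *] }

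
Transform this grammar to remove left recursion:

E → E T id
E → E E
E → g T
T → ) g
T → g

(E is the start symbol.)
E is directly left-recursive. The standard transformation for
  A → A α₁ | ... | A α_m | β₁ | ... | β_n
is
  A  → β₁ A' | ... | β_n A'
  A' → α₁ A' | ... | α_m A' | ε

E → g T becomes E → g T E'
E → E T id becomes E' → T id E'
E → E E becomes E' → E E'
Add E' → ε

Productions for other non-terminals are unchanged:
  T → ) g
  T → g

Resulting grammar:
E → g T E'
E' → T id E'
E' → E E'
E' → ε
T → ) g
T → g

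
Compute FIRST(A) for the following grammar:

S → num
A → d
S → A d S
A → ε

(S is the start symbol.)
To compute FIRST(A), examine every production with A on the left-hand side, reading each right-hand side left to right until a non-nullable symbol is reached.

From A → d:
  - d is a terminal: add 'd' and stop
From A → ε:
  - ε-production, so ε ∈ FIRST(A)

Collecting: FIRST(A) = { 'd', ε }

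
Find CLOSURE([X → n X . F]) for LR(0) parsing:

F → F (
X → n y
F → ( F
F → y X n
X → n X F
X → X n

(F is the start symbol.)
To compute CLOSURE, for each item [A → α.Bβ] where B is a non-terminal, add [B → .γ] for all productions B → γ; repeat for the newly added items until nothing changes.

Start with: [X → n X . F]
  [X → n X . F] has the dot before F: add [F → . F (], [F → . ( F], [F → . y X n]
No further items can be added.

CLOSURE = { [F → . ( F], [F → . F (], [F → . y X n], [X → n X . F] }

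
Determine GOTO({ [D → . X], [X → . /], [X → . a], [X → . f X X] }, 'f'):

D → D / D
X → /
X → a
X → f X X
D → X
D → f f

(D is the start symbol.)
{ [X → . /], [X → . a], [X → . f X X], [X → f . X X] }

GOTO(I, 'f') = CLOSURE({ [A → αX.β] : [A → α.Xβ] ∈ I, X = 'f' })

Items with dot before 'f', with the dot advanced:
  [X → . f X X] → [X → f . X X]
Closure of the advanced items:
  [X → f . X X] has the dot before X: add [X → . /], [X → . a], [X → . f X X]

GOTO = { [X → . /], [X → . a], [X → . f X X], [X → f . X X] }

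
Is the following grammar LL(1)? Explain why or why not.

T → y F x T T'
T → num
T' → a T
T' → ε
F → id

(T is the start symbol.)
No. Predict set conflict for T': { 'a' }

A grammar is LL(1) if for each non-terminal N with multiple productions, the predict sets of those productions are pairwise disjoint, where PREDICT(N → α) = (FIRST(α) \ {ε}) ∪ (FOLLOW(N) if α ⇒* ε).

Relevant sets:
  FOLLOW(T') = { $, 'a' }

For T:
  PREDICT(T → y F x T T') = { 'y' }
  PREDICT(T → num) = { 'num' }
For T':
  PREDICT(T' → a T) = { 'a' }
  PREDICT(T' → ε) = { $, 'a' }
F has a single production, so nothing to check there.

Conflict found: Predict set conflict for T': { 'a' }
The grammar is NOT LL(1).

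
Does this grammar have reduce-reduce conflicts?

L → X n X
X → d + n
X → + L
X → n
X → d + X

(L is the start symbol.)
Yes — I8: [X → d + n .] vs [X → n .]

Augment with L' → L and build the canonical LR(0) collection (I0 = CLOSURE({[L' → . L]}), then GOTO on every symbol after a dot until no new states appear). It has 12 states:
  I0: { [L → . X n X], [L' → . L], [X → . + L], [X → . d + X], [X → . d + n], [X → . n] }  — shift
  I1: { [L → . X n X], [X → + . L], [X → . + L], [X → . d + X], [X → . d + n], [X → . n] }  — shift
  I2: { [L' → L .] }  — accept
  I3: { [L → X . n X] }  — shift
  I4: { [X → d . + X], [X → d . + n] }  — shift
  I5: { [X → n .] }  — reduce
  I6: { [X → . + L], [X → . d + X], [X → . d + n], [X → . n], [X → d + . X], [X → d + . n] }  — shift
  I7: { [X → d + X .] }  — reduce
  I8: { [X → d + n .], [X → n .] }  — 2 reduces
  I9: { [L → X n . X], [X → . + L], [X → . d + X], [X → . d + n], [X → . n] }  — shift
  I10: { [L → X n X .] }  — reduce
  I11: { [X → + L .] }  — reduce

I8 contains complete items [X → d + n .], [X → n .] — reduce-reduce conflict.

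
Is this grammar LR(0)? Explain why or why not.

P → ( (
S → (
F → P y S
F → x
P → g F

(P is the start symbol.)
Yes, the grammar is LR(0)

A grammar is LR(0) if no state in the canonical LR(0) collection has:
  - both a shift item (dot before a terminal) and a complete item (shift-reduce conflict), or
  - two or more complete items (reduce-reduce conflict; the accept item [P' → P .] counts as a complete item here).

Augment with P' → P and build the canonical LR(0) collection (I0 = CLOSURE({[P' → . P]}), then GOTO on every symbol after a dot until no new states appear). It has 11 states:
  I0: { [P → . ( (], [P → . g F], [P' → . P] }  — shift
  I1: { [P → ( . (] }  — shift
  I2: { [P' → P .] }  — accept
  I3: { [F → . P y S], [F → . x], [P → . ( (], [P → . g F], [P → g . F] }  — shift
  I4: { [P → g F .] }  — reduce
  I5: { [F → P . y S] }  — shift
  I6: { [F → x .] }  — reduce
  I7: { [F → P y . S], [S → . (] }  — shift
  I8: { [S → ( .] }  — reduce
  I9: { [F → P y S .] }  — reduce
  I10: { [P → ( ( .] }  — reduce

Every state is either a pure shift/goto state or contains exactly one complete item and nothing to shift — no conflicts. The grammar is LR(0).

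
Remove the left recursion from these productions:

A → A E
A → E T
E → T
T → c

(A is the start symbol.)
A → E T A'
A' → E A'
A' → ε
E → T
T → c

A is directly left-recursive. The standard transformation for
  A → A α₁ | ... | A α_m | β₁ | ... | β_n
is
  A  → β₁ A' | ... | β_n A'
  A' → α₁ A' | ... | α_m A' | ε

A → E T becomes A → E T A'
A → A E becomes A' → E A'
Add A' → ε

Productions for other non-terminals are unchanged:
  E → T
  T → c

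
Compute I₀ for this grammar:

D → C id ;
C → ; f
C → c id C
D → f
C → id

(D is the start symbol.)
{ [C → . ; f], [C → . c id C], [C → . id], [D → . C id ;], [D → . f], [D' → . D] }

First, augment the grammar with D' → D
I₀ = CLOSURE({ [D' → . D] }):
  [D' → . D] has the dot before D: add [D → . C id ;], [D → . f]
  [D → . C id ;] has the dot before C: add [C → . ; f], [C → . c id C], [C → . id]
No further items can be added.

I₀ = { [C → . ; f], [C → . c id C], [C → . id], [D → . C id ;], [D → . f], [D' → . D] }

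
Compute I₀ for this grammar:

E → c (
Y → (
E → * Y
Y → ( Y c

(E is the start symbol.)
{ [E → . * Y], [E → . c (], [E' → . E] }

First, augment the grammar with E' → E
I₀ = CLOSURE({ [E' → . E] }):
  [E' → . E] has the dot before E: add [E → . c (], [E → . * Y]
No further items can be added.

I₀ = { [E → . * Y], [E → . c (], [E' → . E] }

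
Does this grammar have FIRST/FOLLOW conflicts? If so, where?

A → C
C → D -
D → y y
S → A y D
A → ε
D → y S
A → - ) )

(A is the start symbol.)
Yes. A → C with FOLLOW(A) on { 'y' }

A FIRST/FOLLOW conflict occurs when a non-terminal N has a nullable alternative N → β (β ⇒* ε) and another alternative N → α with FIRST(α) ∩ FOLLOW(N) ≠ ∅: on such a lookahead the parser cannot decide between expanding α and letting N vanish via β.

Nullable non-terminals: A.
FIRST sets used below: FIRST(C) = { 'y' }

A: nullable alternative(s) A → ε; FOLLOW(A) = { $, 'y' }
  A → C: FIRST \ {ε} = { 'y' } — overlaps FOLLOW(A) on { 'y' }: CONFLICT
  A → ε: FIRST \ {ε} = { } — this is the only nullable alternative, skip
  A → - ) ): FIRST \ {ε} = { '-' } — disjoint from FOLLOW(A)

C, D, S have no nullable alternative, so no FIRST/FOLLOW check is needed there.

So the grammar has 1 FIRST/FOLLOW conflict (marked CONFLICT above).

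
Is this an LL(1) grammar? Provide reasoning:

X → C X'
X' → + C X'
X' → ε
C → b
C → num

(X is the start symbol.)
Yes, the grammar is LL(1).

Relevant sets:
  FOLLOW(X') = { $ }

For X':
  PREDICT(X' → '+' C X') = { '+' }
  PREDICT(X' → ε) = { $ }
For C:
  PREDICT(C → b) = { 'b' }
  PREDICT(C → num) = { 'num' }
X has a single production, so nothing to check there.

All predict sets are disjoint. The grammar IS LL(1).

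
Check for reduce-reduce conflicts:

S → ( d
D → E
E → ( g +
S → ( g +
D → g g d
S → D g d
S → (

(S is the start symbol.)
Yes — I12: [E → ( g + .] vs [S → ( g + .]

Augment with S' → S and build the canonical LR(0) collection (I0 = CLOSURE({[S' → . S]}), then GOTO on every symbol after a dot until no new states appear). It has 13 states:
  I0: { [D → . E], [D → . g g d], [E → . ( g +], [S → . ( d], [S → . ( g +], [S → . (], [S → . D g d], [S' → . S] }  — shift
  I1: { [E → ( . g +], [S → ( . d], [S → ( . g +], [S → ( .] }  — shift, reduce
  I2: { [S → D . g d] }  — shift
  I3: { [D → E .] }  — reduce
  I4: { [S' → S .] }  — accept
  I5: { [D → g . g d] }  — shift
  I6: { [D → g g . d] }  — shift
  I7: { [D → g g d .] }  — reduce
  I8: { [S → D g . d] }  — shift
  I9: { [S → D g d .] }  — reduce
  I10: { [S → ( d .] }  — reduce
  I11: { [E → ( g . +], [S → ( g . +] }  — shift
  I12: { [E → ( g + .], [S → ( g + .] }  — 2 reduces

I12 contains complete items [E → ( g + .], [S → ( g + .] — reduce-reduce conflict.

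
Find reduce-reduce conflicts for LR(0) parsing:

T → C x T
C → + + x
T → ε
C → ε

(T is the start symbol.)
A reduce-reduce conflict occurs when an LR(0) state has two complete items [A → α .] and [B → β .] — both call for a reduction, and with no lookahead the parser cannot choose between them.

Augment with T' → T and build the canonical LR(0) collection (I0 = CLOSURE({[T' → . T]}), then GOTO on every symbol after a dot until no new states appear). It has 8 states:
  I0: { [C → . + + x], [C → .], [T → . C x T], [T → .], [T' → . T] }  — shift, 2 reduces
  I1: { [C → + . + x] }  — shift
  I2: { [T → C . x T] }  — shift
  I3: { [T' → T .] }  — accept
  I4: { [C → . + + x], [C → .], [T → . C x T], [T → .], [T → C x . T] }  — shift, 2 reduces
  I5: { [T → C x T .] }  — reduce
  I6: { [C → + + . x] }  — shift
  I7: { [C → + + x .] }  — reduce

I0 contains complete items [C → .], [T → .] — reduce-reduce conflict.
I4 contains complete items [C → .], [T → .] — reduce-reduce conflict.

Answer: Yes — I0: [C → .] vs [T → .]; I4: [C → .] vs [T → .]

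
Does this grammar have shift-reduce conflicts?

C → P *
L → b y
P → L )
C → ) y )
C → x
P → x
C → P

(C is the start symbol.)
Yes — I4: [C → P .] vs [C → P . *]

A shift-reduce conflict occurs when an LR(0) state has both:
  - a complete (reduce) item [A → α .] (dot at the end), and
  - a shift item [B → β . c γ] (dot before a terminal).

Augment with C' → C and build the canonical LR(0) collection (I0 = CLOSURE({[C' → . C]}), then GOTO on every symbol after a dot until no new states appear). It has 12 states:
  I0: { [C → . ) y )], [C → . P *], [C → . P], [C → . x], [C' → . C], [L → . b y], [P → . L )], [P → . x] }  — shift
  I1: { [C → ) . y )] }  — shift
  I2: { [C' → C .] }  — accept
  I3: { [P → L . )] }  — shift
  I4: { [C → P . *], [C → P .] }  — shift, reduce
  I5: { [L → b . y] }  — shift
  I6: { [C → x .], [P → x .] }  — 2 reduces
  I7: { [L → b y .] }  — reduce
  I8: { [C → P * .] }  — reduce
  I9: { [P → L ) .] }  — reduce
  I10: { [C → ) y . )] }  — shift
  I11: { [C → ) y ) .] }  — reduce

I4 contains reduce item [C → P .] and shift item [C → P . *] — shift-reduce conflict.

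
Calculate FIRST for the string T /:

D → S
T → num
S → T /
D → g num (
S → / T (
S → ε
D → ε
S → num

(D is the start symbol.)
FIRST sets of the non-terminals involved (from the grammar, by fixed-point iteration):
  FIRST(T) = { 'num' }

To compute FIRST(T /), process the symbols left to right:
Symbol T is a non-terminal. Add FIRST(T) \ {ε} = { 'num' }
T is not nullable (ε ∉ FIRST(T)), so stop here.
FIRST(T /) = { 'num' }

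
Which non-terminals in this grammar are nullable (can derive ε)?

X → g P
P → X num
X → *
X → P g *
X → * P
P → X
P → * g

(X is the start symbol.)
There are no ε-productions, so no non-terminal can derive ε.
No non-terminals are nullable.

Answer: None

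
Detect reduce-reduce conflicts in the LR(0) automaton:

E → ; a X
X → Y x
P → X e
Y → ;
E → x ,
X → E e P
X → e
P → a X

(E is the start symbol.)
Augment with E' → E and build the canonical LR(0) collection (I0 = CLOSURE({[E' → . E]}), then GOTO on every symbol after a dot until no new states appear). It has 18 states:
  I0: { [E → . ; a X], [E → . x ,], [E' → . E] }  — shift
  I1: { [E → ; . a X] }  — shift
  I2: { [E' → E .] }  — accept
  I3: { [E → x . ,] }  — shift
  I4: { [E → x , .] }  — reduce
  I5: { [E → . ; a X], [E → . x ,], [E → ; a . X], [X → . E e P], [X → . Y x], [X → . e], [Y → . ;] }  — shift
  I6: { [E → ; . a X], [Y → ; .] }  — shift, reduce
  I7: { [X → E . e P] }  — shift
  I8: { [E → ; a X .] }  — reduce
  I9: { [X → Y . x] }  — shift
  I10: { [X → e .] }  — reduce
  I11: { [X → Y x .] }  — reduce
  I12: { [E → . ; a X], [E → . x ,], [P → . X e], [P → . a X], [X → . E e P], [X → . Y x], [X → . e], [X → E e . P], [Y → . ;] }  — shift
  I13: { [X → E e P .] }  — reduce
  I14: { [P → X . e] }  — shift
  I15: { [E → . ; a X], [E → . x ,], [P → a . X], [X → . E e P], [X → . Y x], [X → . e], [Y → . ;] }  — shift
  I16: { [P → a X .] }  — reduce
  I17: { [P → X e .] }  — reduce

No state contains more than one complete item.

Answer: No reduce-reduce conflicts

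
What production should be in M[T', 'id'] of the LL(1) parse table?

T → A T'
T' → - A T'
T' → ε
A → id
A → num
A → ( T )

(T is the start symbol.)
Empty (error entry)

To find M[T', 'id'], we find productions for T' where 'id' is in the predict set (PREDICT(N → α) = (FIRST(α) \ {ε}) ∪ (FOLLOW(N) if α ⇒* ε)).

Relevant sets:
  FOLLOW(T') = { $, ')' }

T' → - A T': PREDICT = { '-' }
T' → ε: PREDICT = { $, ')' }

M[T', 'id'] is empty (no production applies)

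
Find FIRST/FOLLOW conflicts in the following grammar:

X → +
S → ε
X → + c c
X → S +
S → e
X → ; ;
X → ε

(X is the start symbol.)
A FIRST/FOLLOW conflict occurs when a non-terminal N has a nullable alternative N → β (β ⇒* ε) and another alternative N → α with FIRST(α) ∩ FOLLOW(N) ≠ ∅: on such a lookahead the parser cannot decide between expanding α and letting N vanish via β.

Nullable non-terminals: S, X.
FIRST sets used below: FIRST(S) = { 'e', ε }

S: nullable alternative(s) S → ε; FOLLOW(S) = { '+' }
  S → ε: FIRST \ {ε} = { } — this is the only nullable alternative, skip
  S → e: FIRST \ {ε} = { 'e' } — disjoint from FOLLOW(S)

X: nullable alternative(s) X → ε; FOLLOW(X) = { $ }
  X → +: FIRST \ {ε} = { '+' } — disjoint from FOLLOW(X)
  X → + c c: FIRST \ {ε} = { '+' } — disjoint from FOLLOW(X)
  X → S +: FIRST \ {ε} = { '+', 'e' } — disjoint from FOLLOW(X)
  X → ; ;: FIRST \ {ε} = { ';' } — disjoint from FOLLOW(X)
  X → ε: FIRST \ {ε} = { } — this is the only nullable alternative, skip

No FIRST/FOLLOW conflicts found.

Answer: No FIRST/FOLLOW conflicts.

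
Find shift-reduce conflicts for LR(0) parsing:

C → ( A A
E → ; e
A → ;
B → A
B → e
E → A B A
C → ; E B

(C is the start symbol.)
A shift-reduce conflict occurs when an LR(0) state has both:
  - a complete (reduce) item [A → α .] (dot at the end), and
  - a shift item [B → β . c γ] (dot before a terminal).

Augment with C' → C and build the canonical LR(0) collection (I0 = CLOSURE({[C' → . C]}), then GOTO on every symbol after a dot until no new states appear). It has 16 states:
  I0: { [C → . ( A A], [C → . ; E B], [C' → . C] }  — shift
  I1: { [A → . ;], [C → ( . A A] }  — shift
  I2: { [A → . ;], [C → ; . E B], [E → . ; e], [E → . A B A] }  — shift
  I3: { [C' → C .] }  — accept
  I4: { [A → ; .], [E → ; . e] }  — shift, reduce
  I5: { [A → . ;], [B → . A], [B → . e], [E → A . B A] }  — shift
  I6: { [A → . ;], [B → . A], [B → . e], [C → ; E . B] }  — shift
  I7: { [A → ; .] }  — reduce
  I8: { [B → A .] }  — reduce
  I9: { [C → ; E B .] }  — reduce
  I10: { [B → e .] }  — reduce
  I11: { [A → . ;], [E → A B . A] }  — shift
  I12: { [E → A B A .] }  — reduce
  I13: { [E → ; e .] }  — reduce
  I14: { [A → . ;], [C → ( A . A] }  — shift
  I15: { [C → ( A A .] }  — reduce

I4 contains reduce item [A → ; .] and shift item [E → ; . e] — shift-reduce conflict.

Answer: Yes — I4: [A → ; .] vs [E → ; . e]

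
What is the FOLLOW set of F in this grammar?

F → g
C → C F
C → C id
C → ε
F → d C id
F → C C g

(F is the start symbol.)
{ $, 'd', 'g', 'id' }

To compute FOLLOW(F), find every occurrence of F on a right-hand side N → α F β: add FIRST(β) \ {ε}, and if β is empty or nullable also add FOLLOW(N). Iterate to a fixed point.

F is the start symbol, so $ ∈ FOLLOW(F).
In C → C F: F is at the end, add FOLLOW(C)

The FOLLOW sets referred to above (computed the same way, to a fixed point):
  FOLLOW(C) = { 'd', 'g', 'id' }

Taking the union: FOLLOW(F) = { $, 'd', 'g', 'id' }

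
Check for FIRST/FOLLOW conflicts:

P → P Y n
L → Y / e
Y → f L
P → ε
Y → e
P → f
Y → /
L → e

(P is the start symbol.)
Nullable non-terminals: P.
FIRST sets used below: FIRST(P) = { '/', 'e', 'f', ε }, FIRST(Y) = { '/', 'e', 'f' }

P: nullable alternative(s) P → ε; FOLLOW(P) = { $, '/', 'e', 'f' }
  P → P Y n: FIRST \ {ε} = { '/', 'e', 'f' } — overlaps FOLLOW(P) on { '/', 'e', 'f' }: CONFLICT
  P → ε: FIRST \ {ε} = { } — this is the only nullable alternative, skip
  P → f: FIRST \ {ε} = { 'f' } — overlaps FOLLOW(P) on { 'f' }: CONFLICT

L, Y have no nullable alternative, so no FIRST/FOLLOW check is needed there.

So the grammar has 2 FIRST/FOLLOW conflicts (marked CONFLICT above).

Answer: Yes. P → P Y n with FOLLOW(P) on { '/', 'e', 'f' }; P → f with FOLLOW(P) on { 'f' }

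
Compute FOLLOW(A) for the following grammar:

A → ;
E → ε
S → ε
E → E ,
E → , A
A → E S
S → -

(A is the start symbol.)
{ $, ',', '-' }

To compute FOLLOW(A), find every occurrence of A on a right-hand side N → α A β: add FIRST(β) \ {ε}, and if β is empty or nullable also add FOLLOW(N). Iterate to a fixed point.

A is the start symbol, so $ ∈ FOLLOW(A).
In E → , A: A is at the end, add FOLLOW(E)

The FOLLOW sets referred to above (computed the same way, to a fixed point):
  FOLLOW(E) = { $, ',', '-' }

Taking the union: FOLLOW(A) = { $, ',', '-' }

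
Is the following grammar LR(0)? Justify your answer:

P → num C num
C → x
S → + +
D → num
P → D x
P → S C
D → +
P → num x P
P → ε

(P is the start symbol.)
No. Shift-reduce conflict between [P → .] and [D → . +]

A grammar is LR(0) if no state in the canonical LR(0) collection has:
  - both a shift item (dot before a terminal) and a complete item (shift-reduce conflict), or
  - two or more complete items (reduce-reduce conflict; the accept item [P' → P .] counts as a complete item here).

Augment with P' → P and build the canonical LR(0) collection (I0 = CLOSURE({[P' → . P]}), then GOTO on every symbol after a dot until no new states appear). It has 14 states:
  I0: { [D → . +], [D → . num], [P → . D x], [P → . S C], [P → . num C num], [P → . num x P], [P → .], [P' → . P], [S → . + +] }  — shift, reduce
  I1: { [D → + .], [S → + . +] }  — shift, reduce
  I2: { [P → D . x] }  — shift
  I3: { [P' → P .] }  — accept
  I4: { [C → . x], [P → S . C] }  — shift
  I5: { [C → . x], [D → num .], [P → num . C num], [P → num . x P] }  — shift, reduce
  I6: { [P → num C . num] }  — shift
  I7: { [C → x .], [D → . +], [D → . num], [P → . D x], [P → . S C], [P → . num C num], [P → . num x P], [P → .], [P → num x . P], [S → . + +] }  — shift, 2 reduces
  I8: { [P → num x P .] }  — reduce
  I9: { [P → num C num .] }  — reduce
  I10: { [P → S C .] }  — reduce
  I11: { [C → x .] }  — reduce
  I12: { [P → D x .] }  — reduce
  I13: { [S → + + .] }  — reduce

Conflict in state I0:
  Shift-reduce conflict between [P → .] and [D → . +]
So the grammar is NOT LR(0).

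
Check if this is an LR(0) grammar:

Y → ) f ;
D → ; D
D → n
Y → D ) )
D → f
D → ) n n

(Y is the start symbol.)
Yes, the grammar is LR(0)

Augment with Y' → Y and build the canonical LR(0) collection (I0 = CLOSURE({[Y' → . Y]}), then GOTO on every symbol after a dot until no new states appear). It has 15 states:
  I0: { [D → . ) n n], [D → . ; D], [D → . f], [D → . n], [Y → . ) f ;], [Y → . D ) )], [Y' → . Y] }  — shift
  I1: { [D → ) . n n], [Y → ) . f ;] }  — shift
  I2: { [D → . ) n n], [D → . ; D], [D → . f], [D → . n], [D → ; . D] }  — shift
  I3: { [Y → D . ) )] }  — shift
  I4: { [Y' → Y .] }  — accept
  I5: { [D → f .] }  — reduce
  I6: { [D → n .] }  — reduce
  I7: { [Y → D ) . )] }  — shift
  I8: { [Y → D ) ) .] }  — reduce
  I9: { [D → ) . n n] }  — shift
  I10: { [D → ; D .] }  — reduce
  I11: { [D → ) n . n] }  — shift
  I12: { [D → ) n n .] }  — reduce
  I13: { [Y → ) f . ;] }  — shift
  I14: { [Y → ) f ; .] }  — reduce

Every state is either a pure shift/goto state or contains exactly one complete item and nothing to shift — no conflicts. The grammar is LR(0).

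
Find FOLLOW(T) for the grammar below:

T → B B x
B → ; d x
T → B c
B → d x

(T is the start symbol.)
T is the start symbol, so $ ∈ FOLLOW(T).
T does not occur on any right-hand side.

Taking the union: FOLLOW(T) = { $ }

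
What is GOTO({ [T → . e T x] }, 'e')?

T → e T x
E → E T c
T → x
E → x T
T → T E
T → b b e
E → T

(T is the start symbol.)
{ [T → . T E], [T → . b b e], [T → . e T x], [T → . x], [T → e . T x] }

GOTO(I, 'e') = CLOSURE({ [A → αX.β] : [A → α.Xβ] ∈ I, X = 'e' })

Items with dot before 'e', with the dot advanced:
  [T → . e T x] → [T → e . T x]
Closure of the advanced items:
  [T → e . T x] has the dot before T: add [T → . e T x], [T → . x], [T → . T E], [T → . b b e]

GOTO = { [T → . T E], [T → . b b e], [T → . e T x], [T → . x], [T → e . T x] }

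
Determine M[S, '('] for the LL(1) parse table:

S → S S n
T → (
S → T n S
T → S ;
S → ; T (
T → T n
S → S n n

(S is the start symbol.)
S → S S n, S → T n S, S → S n n

To find M[S, '('], we find productions for S where '(' is in the predict set (PREDICT(N → α) = (FIRST(α) \ {ε}) ∪ (FOLLOW(N) if α ⇒* ε)).

Relevant sets:
  FIRST(S) = { '(', ';' }
  FIRST(T) = { '(', ';' }

S → S S n: PREDICT = { '(', ';' }
  '(' is in predict set, so this production goes in M[S, '(']
S → T n S: PREDICT = { '(', ';' }
  '(' is in predict set, so this production goes in M[S, '(']
S → ; T (: PREDICT = { ';' }
S → S n n: PREDICT = { '(', ';' }
  '(' is in predict set, so this production goes in M[S, '(']

M[S, '('] = S → S S n, S → T n S, S → S n n  (a multiply-defined cell — the grammar is not LL(1))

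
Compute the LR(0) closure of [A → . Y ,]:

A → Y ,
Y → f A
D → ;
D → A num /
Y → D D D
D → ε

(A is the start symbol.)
{ [A → . Y ,], [D → . ;], [D → . A num /], [D → .], [Y → . D D D], [Y → . f A] }

To compute CLOSURE, for each item [A → α.Bβ] where B is a non-terminal, add [B → .γ] for all productions B → γ; repeat for the newly added items until nothing changes.

Start with: [A → . Y ,]
  [A → . Y ,] has the dot before Y: add [Y → . f A], [Y → . D D D]
  [Y → . D D D] has the dot before D: add [D → . ;], [D → . A num /], [D → .]
  [D → . A num /] has the dot before A: all A-items already present
No further items can be added.

CLOSURE = { [A → . Y ,], [D → . ;], [D → . A num /], [D → .], [Y → . D D D], [Y → . f A] }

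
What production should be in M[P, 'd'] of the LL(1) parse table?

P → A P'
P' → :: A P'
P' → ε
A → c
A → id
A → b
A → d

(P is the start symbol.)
To find M[P, 'd'], we find productions for P where 'd' is in the predict set (PREDICT(N → α) = (FIRST(α) \ {ε}) ∪ (FOLLOW(N) if α ⇒* ε)).

Relevant sets:
  FIRST(A) = { 'b', 'c', 'd', 'id' }

P → A P': PREDICT = { 'b', 'c', 'd', 'id' }
  'd' is in predict set, so this production goes in M[P, 'd']

M[P, 'd'] = P → A P'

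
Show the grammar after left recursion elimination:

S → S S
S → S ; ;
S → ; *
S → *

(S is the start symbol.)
S → ; * S'
S → * S'
S' → S S'
S' → ; ; S'
S' → ε

S is directly left-recursive. The standard transformation for
  A → A α₁ | ... | A α_m | β₁ | ... | β_n
is
  A  → β₁ A' | ... | β_n A'
  A' → α₁ A' | ... | α_m A' | ε

S → ; * becomes S → ; * S'
S → * becomes S → * S'
S → S S becomes S' → S S'
S → S ; ; becomes S' → ; ; S'
Add S' → ε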